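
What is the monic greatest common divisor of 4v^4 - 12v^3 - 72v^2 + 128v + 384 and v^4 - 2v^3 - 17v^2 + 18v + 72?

Euclidean algorithm in ℚ[v]:
  4v^4 - 12v^3 - 72v^2 + 128v + 384 = (4)(v^4 - 2v^3 - 17v^2 + 18v + 72) + (-4v^3 - 4v^2 + 56v + 96)
  v^4 - 2v^3 - 17v^2 + 18v + 72 = (-(1/4)v + 3/4)(-4v^3 - 4v^2 + 56v + 96) + (0)
Last nonzero remainder: -4v^3 - 4v^2 + 56v + 96. Dividing through by -4 gives the monic gcd v^3 + v^2 - 14v - 24.

v^3 + v^2 - 14v - 24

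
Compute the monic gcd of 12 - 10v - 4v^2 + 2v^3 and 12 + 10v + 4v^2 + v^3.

2 + v

By polynomial division,
  2v^3 - 4v^2 - 10v + 12 = (2)(v^3 + 4v^2 + 10v + 12) + (-12v^2 - 30v - 12)
  v^3 + 4v^2 + 10v + 12 = (-(1/12)v - 1/8)(-12v^2 - 30v - 12) + ((21/4)v + 21/2)
  -12v^2 - 30v - 12 = (-(16/7)v - 8/7)((21/4)v + 21/2) + (0)
Last nonzero remainder: (21/4)v + 21/2. Dividing through by 21/4 gives the monic gcd v + 2.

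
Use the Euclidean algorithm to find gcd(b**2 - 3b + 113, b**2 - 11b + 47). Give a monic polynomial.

Repeated division with remainder:
  b**2 - 3b + 113 = (b**2 - 11b + 47) + (8b + 66)
  b**2 - 11b + 47 = ((1/8)b - 77/32)(8b + 66) + (3293/16)
  8b + 66 = ((128/3293)b + 1056/3293)(3293/16) + (0)
The last nonzero remainder is the constant 3293/16, so the polynomials are coprime and gcd = 1.

1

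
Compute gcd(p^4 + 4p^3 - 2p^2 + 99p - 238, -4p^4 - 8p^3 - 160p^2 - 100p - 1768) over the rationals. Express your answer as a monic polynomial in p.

p^2 - p + 17

By polynomial division,
  p^4 + 4p^3 - 2p^2 + 99p - 238 = (-1/4)(-4p^4 - 8p^3 - 160p^2 - 100p - 1768) + (2p^3 - 42p^2 + 74p - 680)
  -4p^4 - 8p^3 - 160p^2 - 100p - 1768 = (-2p - 46)(2p^3 - 42p^2 + 74p - 680) + (-1944p^2 + 1944p - 33048)
  2p^3 - 42p^2 + 74p - 680 = (-(1/972)p + 5/243)(-1944p^2 + 1944p - 33048) + (0)
Last nonzero remainder: -1944p^2 + 1944p - 33048. Dividing through by -1944 gives the monic gcd p^2 - p + 17.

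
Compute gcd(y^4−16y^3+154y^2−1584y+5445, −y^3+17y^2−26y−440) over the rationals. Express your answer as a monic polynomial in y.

y−11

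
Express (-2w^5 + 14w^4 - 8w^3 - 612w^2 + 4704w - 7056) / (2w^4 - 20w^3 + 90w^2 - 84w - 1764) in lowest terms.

(-w^3 + w^2 + 44w - 84)/(w^2 - 4w - 21)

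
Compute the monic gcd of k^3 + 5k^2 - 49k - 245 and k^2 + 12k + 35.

Repeated division with remainder:
  k^3 + 5k^2 - 49k - 245 = (k - 7)(k^2 + 12k + 35) + (0)
The last nonzero remainder k^2 + 12k + 35 is already monic.

k^2 + 12k + 35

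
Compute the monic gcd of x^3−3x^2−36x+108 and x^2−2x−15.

1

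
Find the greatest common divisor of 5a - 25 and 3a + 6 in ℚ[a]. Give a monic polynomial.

By polynomial division,
  5a - 25 = (5/3)(3a + 6) + (-35)
  3a + 6 = (-(3/35)a - 6/35)(-35) + (0)
The last nonzero remainder is the constant -35, so the polynomials are coprime and gcd = 1.

1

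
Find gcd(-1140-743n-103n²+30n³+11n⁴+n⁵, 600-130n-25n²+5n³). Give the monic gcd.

-20+n+n²

By polynomial division,
  n⁵+11n⁴+30n³-103n²-743n-1140 = ((1/5)n²+(16/5)n+136/5)(5n³-25n²-130n+600) + (873n²+873n-17460)
  5n³-25n²-130n+600 = ((5/873)n-10/291)(873n²+873n-17460) + (0)
Last nonzero remainder: 873n²+873n-17460. Dividing through by 873 gives the monic gcd n²+n-20.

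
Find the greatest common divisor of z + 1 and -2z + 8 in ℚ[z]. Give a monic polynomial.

1

By polynomial division,
  z + 1 = (-1/2)(-2z + 8) + (5)
  -2z + 8 = (-(2/5)z + 8/5)(5) + (0)
The last nonzero remainder is the constant 5, so the polynomials are coprime and gcd = 1.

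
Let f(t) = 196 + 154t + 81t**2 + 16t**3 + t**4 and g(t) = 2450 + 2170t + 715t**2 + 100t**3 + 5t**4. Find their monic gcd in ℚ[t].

49 + 14t + t**2

Repeated division with remainder:
  t**4 + 16t**3 + 81t**2 + 154t + 196 = (1/5)(5t**4 + 100t**3 + 715t**2 + 2170t + 2450) + (-4t**3 - 62t**2 - 280t - 294)
  5t**4 + 100t**3 + 715t**2 + 2170t + 2450 = (-(5/4)t - 45/8)(-4t**3 - 62t**2 - 280t - 294) + ((65/4)t**2 + (455/2)t + 3185/4)
  -4t**3 - 62t**2 - 280t - 294 = (-(16/65)t - 24/65)((65/4)t**2 + (455/2)t + 3185/4) + (0)
Last nonzero remainder: (65/4)t**2 + (455/2)t + 3185/4. Dividing through by 65/4 gives the monic gcd t**2 + 14t + 49.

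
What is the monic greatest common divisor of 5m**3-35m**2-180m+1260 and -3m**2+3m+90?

By polynomial division,
  5m**3-35m**2-180m+1260 = (-(5/3)m+10)(-3m**2+3m+90) + (-60m+360)
  -3m**2+3m+90 = ((1/20)m+1/4)(-60m+360) + (0)
Last nonzero remainder: -60m+360. Dividing through by -60 gives the monic gcd m-6.

m-6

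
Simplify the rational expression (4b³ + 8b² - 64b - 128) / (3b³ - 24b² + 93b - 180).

Repeated division with remainder:
  4b³ + 8b² - 64b - 128 = (4/3)(3b³ - 24b² + 93b - 180) + (40b² - 188b + 112)
  3b³ - 24b² + 93b - 180 = ((3/40)b - 99/400)(40b² - 188b + 112) + ((3807/100)b - 3807/25)
  40b² - 188b + 112 = ((4000/3807)b - 2800/3807)((3807/100)b - 3807/25) + (0)
Last nonzero remainder: (3807/100)b - 3807/25. Dividing through by 3807/100 gives the monic gcd b - 4.
Cancel b - 4 from numerator and denominator to get the reduced form.

(4b² + 24b + 32)/(3b² - 12b + 45)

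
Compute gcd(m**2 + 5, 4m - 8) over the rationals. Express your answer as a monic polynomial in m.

Apply the Euclidean algorithm:
  m**2 + 5 = ((1/4)m + 1/2)(4m - 8) + (9)
  4m - 8 = ((4/9)m - 8/9)(9) + (0)
The last nonzero remainder is the constant 9, so the polynomials are coprime and gcd = 1.

1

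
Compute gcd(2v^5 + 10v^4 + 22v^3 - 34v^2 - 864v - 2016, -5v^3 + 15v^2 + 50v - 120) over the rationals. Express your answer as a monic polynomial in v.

Euclidean algorithm in ℚ[v]:
  2v^5 + 10v^4 + 22v^3 - 34v^2 - 864v - 2016 = (-(2/5)v^2 - (16/5)v - 18)(-5v^3 + 15v^2 + 50v - 120) + (348v^2 - 348v - 4176)
  -5v^3 + 15v^2 + 50v - 120 = (-(5/348)v + 5/174)(348v^2 - 348v - 4176) + (0)
Last nonzero remainder: 348v^2 - 348v - 4176. Dividing through by 348 gives the monic gcd v^2 - v - 12.

v^2 - v - 12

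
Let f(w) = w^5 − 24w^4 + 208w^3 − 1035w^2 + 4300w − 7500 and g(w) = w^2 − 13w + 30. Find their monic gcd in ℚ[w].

By polynomial division,
  w^5 − 24w^4 + 208w^3 − 1035w^2 + 4300w − 7500 = (w^3 − 11w^2 + 35w − 250)(w^2 − 13w + 30) + (0)
The last nonzero remainder w^2 − 13w + 30 is already monic.

w^2 − 13w + 30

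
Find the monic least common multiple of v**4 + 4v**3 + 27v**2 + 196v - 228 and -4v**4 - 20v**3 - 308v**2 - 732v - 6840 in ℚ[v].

v**6 + 10v**5 + 96v**4 + 538v**3 + 2163v**2 + 7452v - 10260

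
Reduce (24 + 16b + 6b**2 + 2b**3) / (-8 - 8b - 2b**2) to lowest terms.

Repeated division with remainder:
  2b**3 + 6b**2 + 16b + 24 = (-b + 1)(-2b**2 - 8b - 8) + (16b + 32)
  -2b**2 - 8b - 8 = (-(1/8)b - 1/4)(16b + 32) + (0)
Last nonzero remainder: 16b + 32. Dividing through by 16 gives the monic gcd b + 2.
Cancel b + 2 from numerator and denominator to get the reduced form.

(-6 - b - b**2)/(2 + b)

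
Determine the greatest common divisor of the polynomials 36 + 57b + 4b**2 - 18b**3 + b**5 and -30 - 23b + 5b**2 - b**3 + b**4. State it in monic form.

-3 - 2b + b**2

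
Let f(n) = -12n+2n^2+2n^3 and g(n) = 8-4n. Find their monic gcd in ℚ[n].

By polynomial division,
  2n^3+2n^2-12n = (-(1/2)n^2-(3/2)n)(-4n+8) + (0)
Last nonzero remainder: -4n+8. Dividing through by -4 gives the monic gcd n-2.

-2+n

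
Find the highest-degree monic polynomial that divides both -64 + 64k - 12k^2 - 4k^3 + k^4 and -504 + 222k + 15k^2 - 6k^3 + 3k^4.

Euclidean algorithm in ℚ[k]:
  k^4 - 4k^3 - 12k^2 + 64k - 64 = (1/3)(3k^4 - 6k^3 + 15k^2 + 222k - 504) + (-2k^3 - 17k^2 - 10k + 104)
  3k^4 - 6k^3 + 15k^2 + 222k - 504 = (-(3/2)k + 63/4)(-2k^3 - 17k^2 - 10k + 104) + ((1071/4)k^2 + (1071/2)k - 2142)
  -2k^3 - 17k^2 - 10k + 104 = (-(8/1071)k - 52/1071)((1071/4)k^2 + (1071/2)k - 2142) + (0)
Last nonzero remainder: (1071/4)k^2 + (1071/2)k - 2142. Dividing through by 1071/4 gives the monic gcd k^2 + 2k - 8.

-8 + 2k + k^2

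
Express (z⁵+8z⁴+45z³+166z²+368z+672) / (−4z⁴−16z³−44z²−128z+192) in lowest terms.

(−z²−3z−14)/(4z−4)

Euclidean algorithm in ℚ[z]:
  z⁵+8z⁴+45z³+166z²+368z+672 = (−(1/4)z−1)(−4z⁴−16z³−44z²−128z+192) + (18z³+90z²+288z+864)
  −4z⁴−16z³−44z²−128z+192 = (−(2/9)z+2/9)(18z³+90z²+288z+864) + (0)
Last nonzero remainder: 18z³+90z²+288z+864. Dividing through by 18 gives the monic gcd z³+5z²+16z+48.
Cancel z³+5z²+16z+48 from numerator and denominator to get the reduced form.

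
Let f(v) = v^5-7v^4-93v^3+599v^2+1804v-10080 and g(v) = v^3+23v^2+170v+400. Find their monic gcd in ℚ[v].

v^2+13v+40

By polynomial division,
  v^5-7v^4-93v^3+599v^2+1804v-10080 = (v^2-30v+427)(v^3+23v^2+170v+400) + (-4522v^2-58786v-180880)
  v^3+23v^2+170v+400 = (-(1/4522)v-5/2261)(-4522v^2-58786v-180880) + (0)
Last nonzero remainder: -4522v^2-58786v-180880. Dividing through by -4522 gives the monic gcd v^2+13v+40.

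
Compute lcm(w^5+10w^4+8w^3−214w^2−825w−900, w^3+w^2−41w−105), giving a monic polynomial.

Apply the Euclidean algorithm:
  w^5+10w^4+8w^3−214w^2−825w−900 = (w^2+9w+40)(w^3+w^2−41w−105) + (220w^2+1760w+3300)
  w^3+w^2−41w−105 = ((1/220)w−7/220)(220w^2+1760w+3300) + (0)
Last nonzero remainder: 220w^2+1760w+3300. Dividing through by 220 gives the monic gcd w^2+8w+15.
Then lcm(f, g) = f·g / gcd(f, g); expanding and making the result monic gives the answer.

w^6+3w^5−62w^4−270w^3+673w^2+4875w+6300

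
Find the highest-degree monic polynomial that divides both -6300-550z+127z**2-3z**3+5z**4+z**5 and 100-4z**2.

-25+z**2

Euclidean algorithm in ℚ[z]:
  z**5+5z**4-3z**3+127z**2-550z-6300 = (-(1/4)z**3-(5/4)z**2-(11/2)z-63)(-4z**2+100) + (0)
Last nonzero remainder: -4z**2+100. Dividing through by -4 gives the monic gcd z**2-25.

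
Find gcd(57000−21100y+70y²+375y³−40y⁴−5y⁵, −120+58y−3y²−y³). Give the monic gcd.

−30+7y+y²

Apply the Euclidean algorithm:
  −5y⁵−40y⁴+375y³+70y²−21100y+57000 = (5y²+25y−160)(−y³−3y²+58y−120) + (−1260y²−8820y+37800)
  −y³−3y²+58y−120 = ((1/1260)y−1/315)(−1260y²−8820y+37800) + (0)
Last nonzero remainder: −1260y²−8820y+37800. Dividing through by −1260 gives the monic gcd y²+7y−30.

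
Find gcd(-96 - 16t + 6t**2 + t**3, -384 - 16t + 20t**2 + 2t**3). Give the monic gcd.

-24 + 2t + t**2

Repeated division with remainder:
  t**3 + 6t**2 - 16t - 96 = (1/2)(2t**3 + 20t**2 - 16t - 384) + (-4t**2 - 8t + 96)
  2t**3 + 20t**2 - 16t - 384 = (-(1/2)t - 4)(-4t**2 - 8t + 96) + (0)
Last nonzero remainder: -4t**2 - 8t + 96. Dividing through by -4 gives the monic gcd t**2 + 2t - 24.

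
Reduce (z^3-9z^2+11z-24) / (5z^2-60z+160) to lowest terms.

Apply the Euclidean algorithm:
  z^3-9z^2+11z-24 = ((1/5)z+3/5)(5z^2-60z+160) + (15z-120)
  5z^2-60z+160 = ((1/3)z-4/3)(15z-120) + (0)
Last nonzero remainder: 15z-120. Dividing through by 15 gives the monic gcd z-8.
Cancel z-8 from numerator and denominator to get the reduced form.

(z^2-z+3)/(5z-20)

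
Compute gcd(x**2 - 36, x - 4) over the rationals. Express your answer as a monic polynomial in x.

1

Apply the Euclidean algorithm:
  x**2 - 36 = (x + 4)(x - 4) + (-20)
  x - 4 = (-(1/20)x + 1/5)(-20) + (0)
The last nonzero remainder is the constant -20, so the polynomials are coprime and gcd = 1.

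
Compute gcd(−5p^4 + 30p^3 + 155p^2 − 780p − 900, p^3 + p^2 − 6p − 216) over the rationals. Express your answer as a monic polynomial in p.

p − 6

Euclidean algorithm in ℚ[p]:
  −5p^4 + 30p^3 + 155p^2 − 780p − 900 = (−5p + 35)(p^3 + p^2 − 6p − 216) + (90p^2 − 1650p + 6660)
  p^3 + p^2 − 6p − 216 = ((1/90)p + 29/135)(90p^2 − 1650p + 6660) + ((2470/9)p − 4940/3)
  90p^2 − 1650p + 6660 = ((81/247)p − 999/247)((2470/9)p − 4940/3) + (0)
Last nonzero remainder: (2470/9)p − 4940/3. Dividing through by 2470/9 gives the monic gcd p − 6.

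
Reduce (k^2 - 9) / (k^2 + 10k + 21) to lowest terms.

(k - 3)/(k + 7)

Repeated division with remainder:
  k^2 - 9 = (k^2 + 10k + 21) + (-10k - 30)
  k^2 + 10k + 21 = (-(1/10)k - 7/10)(-10k - 30) + (0)
Last nonzero remainder: -10k - 30. Dividing through by -10 gives the monic gcd k + 3.
Cancel k + 3 from numerator and denominator to get the reduced form.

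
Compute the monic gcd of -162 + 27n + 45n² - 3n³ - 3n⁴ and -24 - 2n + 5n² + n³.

-6 + n + n²

Repeated division with remainder:
  -3n⁴ - 3n³ + 45n² + 27n - 162 = (-3n + 12)(n³ + 5n² - 2n - 24) + (-21n² - 21n + 126)
  n³ + 5n² - 2n - 24 = (-(1/21)n - 4/21)(-21n² - 21n + 126) + (0)
Last nonzero remainder: -21n² - 21n + 126. Dividing through by -21 gives the monic gcd n² + n - 6.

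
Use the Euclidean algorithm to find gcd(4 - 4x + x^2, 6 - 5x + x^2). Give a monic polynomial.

-2 + x

Repeated division with remainder:
  x^2 - 4x + 4 = (x^2 - 5x + 6) + (x - 2)
  x^2 - 5x + 6 = (x - 3)(x - 2) + (0)
The last nonzero remainder x - 2 is already monic.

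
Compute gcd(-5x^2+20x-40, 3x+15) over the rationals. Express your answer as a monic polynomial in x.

1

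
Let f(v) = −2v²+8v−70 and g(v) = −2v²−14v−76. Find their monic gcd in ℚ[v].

Apply the Euclidean algorithm:
  −2v²+8v−70 = (−2v²−14v−76) + (22v+6)
  −2v²−14v−76 = (−(1/11)v−74/121)(22v+6) + (−8752/121)
  22v+6 = (−(1331/4376)v−363/4376)(−8752/121) + (0)
The last nonzero remainder is the constant −8752/121, so the polynomials are coprime and gcd = 1.

1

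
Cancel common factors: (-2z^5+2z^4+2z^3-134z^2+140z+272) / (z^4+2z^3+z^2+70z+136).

(-2z^2+2z+4)/(z+2)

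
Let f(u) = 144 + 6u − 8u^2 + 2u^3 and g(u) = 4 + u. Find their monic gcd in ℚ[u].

Euclidean algorithm in ℚ[u]:
  2u^3 − 8u^2 + 6u + 144 = (2u^2 − 16u + 70)(u + 4) + (−136)
  u + 4 = (−(1/136)u − 1/34)(−136) + (0)
The last nonzero remainder is the constant −136, so the polynomials are coprime and gcd = 1.

1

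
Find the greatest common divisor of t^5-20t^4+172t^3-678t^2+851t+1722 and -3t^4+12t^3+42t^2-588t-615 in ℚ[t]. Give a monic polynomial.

t^3-9t^2+31t+41

By polynomial division,
  t^5-20t^4+172t^3-678t^2+851t+1722 = (-(1/3)t+16/3)(-3t^4+12t^3+42t^2-588t-615) + (122t^3-1098t^2+3782t+5002)
  -3t^4+12t^3+42t^2-588t-615 = (-(3/122)t-15/122)(122t^3-1098t^2+3782t+5002) + (0)
Last nonzero remainder: 122t^3-1098t^2+3782t+5002. Dividing through by 122 gives the monic gcd t^3-9t^2+31t+41.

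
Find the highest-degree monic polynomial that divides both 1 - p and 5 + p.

1

Repeated division with remainder:
  -p + 1 = (-1)(p + 5) + (6)
  p + 5 = ((1/6)p + 5/6)(6) + (0)
The last nonzero remainder is the constant 6, so the polynomials are coprime and gcd = 1.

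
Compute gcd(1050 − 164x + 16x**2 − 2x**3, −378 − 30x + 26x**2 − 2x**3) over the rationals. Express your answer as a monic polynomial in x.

−7 + x

Euclidean algorithm in ℚ[x]:
  −2x**3 + 16x**2 − 164x + 1050 = (−2x**3 + 26x**2 − 30x − 378) + (−10x**2 − 134x + 1428)
  −2x**3 + 26x**2 − 30x − 378 = ((1/5)x − 132/25)(−10x**2 − 134x + 1428) + (−(25578/25)x + 179046/25)
  −10x**2 − 134x + 1428 = ((125/12789)x + 850/4263)(−(25578/25)x + 179046/25) + (0)
Last nonzero remainder: −(25578/25)x + 179046/25. Dividing through by −25578/25 gives the monic gcd x − 7.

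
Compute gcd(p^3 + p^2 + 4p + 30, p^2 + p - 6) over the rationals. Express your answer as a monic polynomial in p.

p + 3

Euclidean algorithm in ℚ[p]:
  p^3 + p^2 + 4p + 30 = (p)(p^2 + p - 6) + (10p + 30)
  p^2 + p - 6 = ((1/10)p - 1/5)(10p + 30) + (0)
Last nonzero remainder: 10p + 30. Dividing through by 10 gives the monic gcd p + 3.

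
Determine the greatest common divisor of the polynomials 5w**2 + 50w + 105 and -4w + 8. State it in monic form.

Euclidean algorithm in ℚ[w]:
  5w**2 + 50w + 105 = (-(5/4)w - 15)(-4w + 8) + (225)
  -4w + 8 = (-(4/225)w + 8/225)(225) + (0)
The last nonzero remainder is the constant 225, so the polynomials are coprime and gcd = 1.

1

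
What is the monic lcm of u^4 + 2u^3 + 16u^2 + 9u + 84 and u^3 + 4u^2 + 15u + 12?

u^5 + 3u^4 + 18u^3 + 25u^2 + 93u + 84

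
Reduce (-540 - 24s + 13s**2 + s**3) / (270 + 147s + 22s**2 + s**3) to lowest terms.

Repeated division with remainder:
  s**3 + 13s**2 - 24s - 540 = (s**3 + 22s**2 + 147s + 270) + (-9s**2 - 171s - 810)
  s**3 + 22s**2 + 147s + 270 = (-(1/9)s - 1/3)(-9s**2 - 171s - 810) + (0)
Last nonzero remainder: -9s**2 - 171s - 810. Dividing through by -9 gives the monic gcd s**2 + 19s + 90.
Cancel s**2 + 19s + 90 from numerator and denominator to get the reduced form.

(-6 + s)/(3 + s)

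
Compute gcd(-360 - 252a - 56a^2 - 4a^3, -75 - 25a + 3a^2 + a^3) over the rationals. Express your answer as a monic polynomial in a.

15 + 8a + a^2

By polynomial division,
  -4a^3 - 56a^2 - 252a - 360 = (-4)(a^3 + 3a^2 - 25a - 75) + (-44a^2 - 352a - 660)
  a^3 + 3a^2 - 25a - 75 = (-(1/44)a + 5/44)(-44a^2 - 352a - 660) + (0)
Last nonzero remainder: -44a^2 - 352a - 660. Dividing through by -44 gives the monic gcd a^2 + 8a + 15.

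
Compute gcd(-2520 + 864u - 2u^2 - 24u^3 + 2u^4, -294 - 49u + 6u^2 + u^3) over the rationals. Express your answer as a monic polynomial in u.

By polynomial division,
  2u^4 - 24u^3 - 2u^2 + 864u - 2520 = (2u - 36)(u^3 + 6u^2 - 49u - 294) + (312u^2 - 312u - 13104)
  u^3 + 6u^2 - 49u - 294 = ((1/312)u + 7/312)(312u^2 - 312u - 13104) + (0)
Last nonzero remainder: 312u^2 - 312u - 13104. Dividing through by 312 gives the monic gcd u^2 - u - 42.

-42 - u + u^2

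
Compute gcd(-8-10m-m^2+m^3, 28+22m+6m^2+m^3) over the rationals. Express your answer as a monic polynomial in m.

Euclidean algorithm in ℚ[m]:
  m^3-m^2-10m-8 = (m^3+6m^2+22m+28) + (-7m^2-32m-36)
  m^3+6m^2+22m+28 = (-(1/7)m-10/49)(-7m^2-32m-36) + ((506/49)m+1012/49)
  -7m^2-32m-36 = (-(343/506)m-441/253)((506/49)m+1012/49) + (0)
Last nonzero remainder: (506/49)m+1012/49. Dividing through by 506/49 gives the monic gcd m+2.

2+m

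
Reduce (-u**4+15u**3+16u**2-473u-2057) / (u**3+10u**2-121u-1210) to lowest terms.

(-u**3+4u**2+60u+187)/(u**2+21u+110)

Repeated division with remainder:
  -u**4+15u**3+16u**2-473u-2057 = (-u+25)(u**3+10u**2-121u-1210) + (-355u**2+1342u+28193)
  u**3+10u**2-121u-1210 = (-(1/355)u-4892/126025)(-355u**2+1342u+28193) + ((1324554/126025)u-14570094/126025)
  -355u**2+1342u+28193 = (-(44738875/1324554)u-29363825/120414)((1324554/126025)u-14570094/126025) + (0)
Last nonzero remainder: (1324554/126025)u-14570094/126025. Dividing through by 1324554/126025 gives the monic gcd u-11.
Cancel u-11 from numerator and denominator to get the reduced form.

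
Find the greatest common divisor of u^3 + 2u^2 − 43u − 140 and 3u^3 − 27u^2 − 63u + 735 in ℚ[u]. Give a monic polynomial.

u^2 − 2u − 35

By polynomial division,
  u^3 + 2u^2 − 43u − 140 = (1/3)(3u^3 − 27u^2 − 63u + 735) + (11u^2 − 22u − 385)
  3u^3 − 27u^2 − 63u + 735 = ((3/11)u − 21/11)(11u^2 − 22u − 385) + (0)
Last nonzero remainder: 11u^2 − 22u − 385. Dividing through by 11 gives the monic gcd u^2 − 2u − 35.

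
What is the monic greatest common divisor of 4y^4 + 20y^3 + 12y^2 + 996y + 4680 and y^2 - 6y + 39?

y^2 - 6y + 39

Euclidean algorithm in ℚ[y]:
  4y^4 + 20y^3 + 12y^2 + 996y + 4680 = (4y^2 + 44y + 120)(y^2 - 6y + 39) + (0)
The last nonzero remainder y^2 - 6y + 39 is already monic.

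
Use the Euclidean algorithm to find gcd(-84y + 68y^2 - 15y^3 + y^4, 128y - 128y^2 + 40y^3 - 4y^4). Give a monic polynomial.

-2y + y^2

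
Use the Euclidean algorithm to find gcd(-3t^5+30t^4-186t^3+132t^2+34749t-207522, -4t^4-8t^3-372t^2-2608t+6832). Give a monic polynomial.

Apply the Euclidean algorithm:
  -3t^5+30t^4-186t^3+132t^2+34749t-207522 = ((3/4)t-9)(-4t^4-8t^3-372t^2-2608t+6832) + (21t^3-1260t^2+6153t-146034)
  -4t^4-8t^3-372t^2-2608t+6832 = (-(4/21)t-248/21)(21t^3-1260t^2+6153t-146034) + (-14080t^2+42240t-1717760)
  21t^3-1260t^2+6153t-146034 = (-(21/14080)t+1197/14080)(-14080t^2+42240t-1717760) + (0)
Last nonzero remainder: -14080t^2+42240t-1717760. Dividing through by -14080 gives the monic gcd t^2-3t+122.

t^2-3t+122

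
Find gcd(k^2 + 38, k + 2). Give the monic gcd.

1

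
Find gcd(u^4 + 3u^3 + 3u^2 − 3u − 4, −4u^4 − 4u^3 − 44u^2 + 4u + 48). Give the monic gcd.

u^2 − 1

By polynomial division,
  u^4 + 3u^3 + 3u^2 − 3u − 4 = (−1/4)(−4u^4 − 4u^3 − 44u^2 + 4u + 48) + (2u^3 − 8u^2 − 2u + 8)
  −4u^4 − 4u^3 − 44u^2 + 4u + 48 = (−2u − 10)(2u^3 − 8u^2 − 2u + 8) + (−128u^2 + 128)
  2u^3 − 8u^2 − 2u + 8 = (−(1/64)u + 1/16)(−128u^2 + 128) + (0)
Last nonzero remainder: −128u^2 + 128. Dividing through by −128 gives the monic gcd u^2 − 1.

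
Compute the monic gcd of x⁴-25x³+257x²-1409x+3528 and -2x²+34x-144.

x²-17x+72

Repeated division with remainder:
  x⁴-25x³+257x²-1409x+3528 = (-(1/2)x²+4x-49/2)(-2x²+34x-144) + (0)
Last nonzero remainder: -2x²+34x-144. Dividing through by -2 gives the monic gcd x²-17x+72.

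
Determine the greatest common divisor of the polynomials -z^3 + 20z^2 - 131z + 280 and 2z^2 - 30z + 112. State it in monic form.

Euclidean algorithm in ℚ[z]:
  -z^3 + 20z^2 - 131z + 280 = (-(1/2)z + 5/2)(2z^2 - 30z + 112) + (0)
Last nonzero remainder: 2z^2 - 30z + 112. Dividing through by 2 gives the monic gcd z^2 - 15z + 56.

z^2 - 15z + 56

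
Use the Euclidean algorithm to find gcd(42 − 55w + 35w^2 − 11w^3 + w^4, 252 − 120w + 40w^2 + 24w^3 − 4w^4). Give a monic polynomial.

−21 + 17w − 9w^2 + w^3

Apply the Euclidean algorithm:
  w^4 − 11w^3 + 35w^2 − 55w + 42 = (−1/4)(−4w^4 + 24w^3 + 40w^2 − 120w + 252) + (−5w^3 + 45w^2 − 85w + 105)
  −4w^4 + 24w^3 + 40w^2 − 120w + 252 = ((4/5)w + 12/5)(−5w^3 + 45w^2 − 85w + 105) + (0)
Last nonzero remainder: −5w^3 + 45w^2 − 85w + 105. Dividing through by −5 gives the monic gcd w^3 − 9w^2 + 17w − 21.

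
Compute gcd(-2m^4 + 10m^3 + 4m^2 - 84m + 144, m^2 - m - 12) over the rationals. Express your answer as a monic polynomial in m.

m^2 - m - 12

Repeated division with remainder:
  -2m^4 + 10m^3 + 4m^2 - 84m + 144 = (-2m^2 + 8m - 12)(m^2 - m - 12) + (0)
The last nonzero remainder m^2 - m - 12 is already monic.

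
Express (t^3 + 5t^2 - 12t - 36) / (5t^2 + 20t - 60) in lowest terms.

Euclidean algorithm in ℚ[t]:
  t^3 + 5t^2 - 12t - 36 = ((1/5)t + 1/5)(5t^2 + 20t - 60) + (-4t - 24)
  5t^2 + 20t - 60 = (-(5/4)t + 5/2)(-4t - 24) + (0)
Last nonzero remainder: -4t - 24. Dividing through by -4 gives the monic gcd t + 6.
Cancel t + 6 from numerator and denominator to get the reduced form.

(t^2 - t - 6)/(5t - 10)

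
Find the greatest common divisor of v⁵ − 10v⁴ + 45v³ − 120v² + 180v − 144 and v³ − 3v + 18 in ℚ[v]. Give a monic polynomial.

v² − 3v + 6

Repeated division with remainder:
  v⁵ − 10v⁴ + 45v³ − 120v² + 180v − 144 = (v² − 10v + 48)(v³ − 3v + 18) + (−168v² + 504v − 1008)
  v³ − 3v + 18 = (−(1/168)v − 1/56)(−168v² + 504v − 1008) + (0)
Last nonzero remainder: −168v² + 504v − 1008. Dividing through by −168 gives the monic gcd v² − 3v + 6.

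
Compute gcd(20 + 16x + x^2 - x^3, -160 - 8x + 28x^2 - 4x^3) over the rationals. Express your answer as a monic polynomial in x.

-10 - 3x + x^2

Repeated division with remainder:
  -x^3 + x^2 + 16x + 20 = (1/4)(-4x^3 + 28x^2 - 8x - 160) + (-6x^2 + 18x + 60)
  -4x^3 + 28x^2 - 8x - 160 = ((2/3)x - 8/3)(-6x^2 + 18x + 60) + (0)
Last nonzero remainder: -6x^2 + 18x + 60. Dividing through by -6 gives the monic gcd x^2 - 3x - 10.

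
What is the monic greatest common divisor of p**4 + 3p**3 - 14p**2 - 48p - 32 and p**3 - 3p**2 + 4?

Apply the Euclidean algorithm:
  p**4 + 3p**3 - 14p**2 - 48p - 32 = (p + 6)(p**3 - 3p**2 + 4) + (4p**2 - 52p - 56)
  p**3 - 3p**2 + 4 = ((1/4)p + 5/2)(4p**2 - 52p - 56) + (144p + 144)
  4p**2 - 52p - 56 = ((1/36)p - 7/18)(144p + 144) + (0)
Last nonzero remainder: 144p + 144. Dividing through by 144 gives the monic gcd p + 1.

p + 1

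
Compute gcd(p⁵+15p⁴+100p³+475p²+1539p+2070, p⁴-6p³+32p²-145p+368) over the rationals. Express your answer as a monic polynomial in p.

p²+p+23

By polynomial division,
  p⁵+15p⁴+100p³+475p²+1539p+2070 = (p+21)(p⁴-6p³+32p²-145p+368) + (194p³-52p²+4216p-5658)
  p⁴-6p³+32p²-145p+368 = ((1/194)p-278/9409)(194p³-52p²+4216p-5658) + ((82156/9409)p²+(82156/9409)p+1889588/9409)
  194p³-52p²+4216p-5658 = ((912673/41078)p-1157307/41078)((82156/9409)p²+(82156/9409)p+1889588/9409) + (0)
Last nonzero remainder: (82156/9409)p²+(82156/9409)p+1889588/9409. Dividing through by 82156/9409 gives the monic gcd p²+p+23.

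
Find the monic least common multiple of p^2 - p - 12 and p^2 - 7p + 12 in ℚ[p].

p^3 - 4p^2 - 9p + 36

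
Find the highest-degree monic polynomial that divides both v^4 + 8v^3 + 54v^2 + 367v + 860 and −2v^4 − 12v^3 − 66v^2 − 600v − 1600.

By polynomial division,
  v^4 + 8v^3 + 54v^2 + 367v + 860 = (−1/2)(−2v^4 − 12v^3 − 66v^2 − 600v − 1600) + (2v^3 + 21v^2 + 67v + 60)
  −2v^4 − 12v^3 − 66v^2 − 600v − 1600 = (−v + 9/2)(2v^3 + 21v^2 + 67v + 60) + (−(187/2)v^2 − (1683/2)v − 1870)
  2v^3 + 21v^2 + 67v + 60 = (−(4/187)v − 6/187)(−(187/2)v^2 − (1683/2)v − 1870) + (0)
Last nonzero remainder: −(187/2)v^2 − (1683/2)v − 1870. Dividing through by −187/2 gives the monic gcd v^2 + 9v + 20.

v^2 + 9v + 20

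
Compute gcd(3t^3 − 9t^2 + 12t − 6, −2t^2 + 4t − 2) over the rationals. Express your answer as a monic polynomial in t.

t − 1

Euclidean algorithm in ℚ[t]:
  3t^3 − 9t^2 + 12t − 6 = (−(3/2)t + 3/2)(−2t^2 + 4t − 2) + (3t − 3)
  −2t^2 + 4t − 2 = (−(2/3)t + 2/3)(3t − 3) + (0)
Last nonzero remainder: 3t − 3. Dividing through by 3 gives the monic gcd t − 1.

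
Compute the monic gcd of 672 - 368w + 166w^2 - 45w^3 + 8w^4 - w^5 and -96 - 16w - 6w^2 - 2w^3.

By polynomial division,
  -w^5 + 8w^4 - 45w^3 + 166w^2 - 368w + 672 = ((1/2)w^2 - (11/2)w + 35)(-2w^3 - 6w^2 - 16w - 96) + (336w^2 - 336w + 4032)
  -2w^3 - 6w^2 - 16w - 96 = (-(1/168)w - 1/42)(336w^2 - 336w + 4032) + (0)
Last nonzero remainder: 336w^2 - 336w + 4032. Dividing through by 336 gives the monic gcd w^2 - w + 12.

12 - w + w^2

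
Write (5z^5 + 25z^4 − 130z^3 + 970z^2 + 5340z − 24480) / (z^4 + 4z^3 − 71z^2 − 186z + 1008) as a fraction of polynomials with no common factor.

Repeated division with remainder:
  5z^5 + 25z^4 − 130z^3 + 970z^2 + 5340z − 24480 = (5z + 5)(z^4 + 4z^3 − 71z^2 − 186z + 1008) + (205z^3 + 2255z^2 + 1230z − 29520)
  z^4 + 4z^3 − 71z^2 − 186z + 1008 = ((1/205)z − 7/205)(205z^3 + 2255z^2 + 1230z − 29520) + (0)
Last nonzero remainder: 205z^3 + 2255z^2 + 1230z − 29520. Dividing through by 205 gives the monic gcd z^3 + 11z^2 + 6z − 144.
Cancel z^3 + 11z^2 + 6z − 144 from numerator and denominator to get the reduced form.

(5z^2 − 30z + 170)/(z − 7)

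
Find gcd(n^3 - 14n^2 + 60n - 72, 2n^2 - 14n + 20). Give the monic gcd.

n - 2

By polynomial division,
  n^3 - 14n^2 + 60n - 72 = ((1/2)n - 7/2)(2n^2 - 14n + 20) + (n - 2)
  2n^2 - 14n + 20 = (2n - 10)(n - 2) + (0)
The last nonzero remainder n - 2 is already monic.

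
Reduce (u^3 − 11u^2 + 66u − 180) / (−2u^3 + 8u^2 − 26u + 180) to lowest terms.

Apply the Euclidean algorithm:
  u^3 − 11u^2 + 66u − 180 = (−1/2)(−2u^3 + 8u^2 − 26u + 180) + (−7u^2 + 53u − 90)
  −2u^3 + 8u^2 − 26u + 180 = ((2/7)u + 50/49)(−7u^2 + 53u − 90) + (−(2664/49)u + 13320/49)
  −7u^2 + 53u − 90 = ((343/2664)u − 49/148)(−(2664/49)u + 13320/49) + (0)
Last nonzero remainder: −(2664/49)u + 13320/49. Dividing through by −2664/49 gives the monic gcd u − 5.
Cancel u − 5 from numerator and denominator to get the reduced form.

(−u^2 + 6u − 36)/(2u^2 + 2u + 36)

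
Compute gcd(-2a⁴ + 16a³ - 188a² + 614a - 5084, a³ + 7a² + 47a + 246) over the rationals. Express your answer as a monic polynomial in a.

a² + a + 41

Euclidean algorithm in ℚ[a]:
  -2a⁴ + 16a³ - 188a² + 614a - 5084 = (-2a + 30)(a³ + 7a² + 47a + 246) + (-304a² - 304a - 12464)
  a³ + 7a² + 47a + 246 = (-(1/304)a - 3/152)(-304a² - 304a - 12464) + (0)
Last nonzero remainder: -304a² - 304a - 12464. Dividing through by -304 gives the monic gcd a² + a + 41.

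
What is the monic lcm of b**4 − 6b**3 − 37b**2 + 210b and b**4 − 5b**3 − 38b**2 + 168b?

b**5 − 10b**4 − 13b**3 + 358b**2 − 840b

Apply the Euclidean algorithm:
  b**4 − 6b**3 − 37b**2 + 210b = (b**4 − 5b**3 − 38b**2 + 168b) + (−b**3 + b**2 + 42b)
  b**4 − 5b**3 − 38b**2 + 168b = (−b + 4)(−b**3 + b**2 + 42b) + (0)
Last nonzero remainder: −b**3 + b**2 + 42b. Dividing through by −1 gives the monic gcd b**3 − b**2 − 42b.
Then lcm(f, g) = f·g / gcd(f, g); expanding and making the result monic gives the answer.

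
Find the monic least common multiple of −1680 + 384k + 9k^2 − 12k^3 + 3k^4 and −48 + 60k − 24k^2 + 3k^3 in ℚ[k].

−2240 + 2752k − 1060k^2 + 100k^3 + 23k^4 − 8k^5 + k^6

Euclidean algorithm in ℚ[k]:
  3k^4 − 12k^3 + 9k^2 + 384k − 1680 = (k + 4)(3k^3 − 24k^2 + 60k − 48) + (45k^2 + 192k − 1488)
  3k^3 − 24k^2 + 60k − 48 = ((1/15)k − 184/225)(45k^2 + 192k − 1488) + ((23716/75)k − 94864/75)
  45k^2 + 192k − 1488 = ((3375/23716)k + 6975/5929)((23716/75)k − 94864/75) + (0)
Last nonzero remainder: (23716/75)k − 94864/75. Dividing through by 23716/75 gives the monic gcd k − 4.
Then lcm(f, g) = f·g / gcd(f, g); expanding and making the result monic gives the answer.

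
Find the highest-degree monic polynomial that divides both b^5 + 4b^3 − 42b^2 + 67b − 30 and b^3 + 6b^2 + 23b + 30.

b^2 + 4b + 15

Repeated division with remainder:
  b^5 + 4b^3 − 42b^2 + 67b − 30 = (b^2 − 6b + 17)(b^3 + 6b^2 + 23b + 30) + (−36b^2 − 144b − 540)
  b^3 + 6b^2 + 23b + 30 = (−(1/36)b − 1/18)(−36b^2 − 144b − 540) + (0)
Last nonzero remainder: −36b^2 − 144b − 540. Dividing through by −36 gives the monic gcd b^2 + 4b + 15.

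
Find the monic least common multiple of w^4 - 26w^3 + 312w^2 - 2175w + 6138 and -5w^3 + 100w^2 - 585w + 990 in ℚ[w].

Apply the Euclidean algorithm:
  w^4 - 26w^3 + 312w^2 - 2175w + 6138 = (-(1/5)w + 6/5)(-5w^3 + 100w^2 - 585w + 990) + (75w^2 - 1275w + 4950)
  -5w^3 + 100w^2 - 585w + 990 = (-(1/15)w + 1/5)(75w^2 - 1275w + 4950) + (0)
Last nonzero remainder: 75w^2 - 1275w + 4950. Dividing through by 75 gives the monic gcd w^2 - 17w + 66.
Then lcm(f, g) = f·g / gcd(f, g); expanding and making the result monic gives the answer.

w^5 - 29w^4 + 390w^3 - 3111w^2 + 12663w - 18414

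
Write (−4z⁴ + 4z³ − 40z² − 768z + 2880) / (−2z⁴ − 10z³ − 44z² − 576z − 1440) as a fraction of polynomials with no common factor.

Apply the Euclidean algorithm:
  −4z⁴ + 4z³ − 40z² − 768z + 2880 = (2)(−2z⁴ − 10z³ − 44z² − 576z − 1440) + (24z³ + 48z² + 384z + 5760)
  −2z⁴ − 10z³ − 44z² − 576z − 1440 = (−(1/12)z − 1/4)(24z³ + 48z² + 384z + 5760) + (0)
Last nonzero remainder: 24z³ + 48z² + 384z + 5760. Dividing through by 24 gives the monic gcd z³ + 2z² + 16z + 240.
Cancel z³ + 2z² + 16z + 240 from numerator and denominator to get the reduced form.

(2z − 6)/(z + 3)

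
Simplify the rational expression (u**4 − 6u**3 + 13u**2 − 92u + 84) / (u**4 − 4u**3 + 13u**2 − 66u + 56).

(u − 6)/(u − 4)

By polynomial division,
  u**4 − 6u**3 + 13u**2 − 92u + 84 = (u**4 − 4u**3 + 13u**2 − 66u + 56) + (−2u**3 − 26u + 28)
  u**4 − 4u**3 + 13u**2 − 66u + 56 = (−(1/2)u + 2)(−2u**3 − 26u + 28) + (0)
Last nonzero remainder: −2u**3 − 26u + 28. Dividing through by −2 gives the monic gcd u**3 + 13u − 14.
Cancel u**3 + 13u − 14 from numerator and denominator to get the reduced form.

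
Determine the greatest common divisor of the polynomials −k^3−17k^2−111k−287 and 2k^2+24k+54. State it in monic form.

1

By polynomial division,
  −k^3−17k^2−111k−287 = (−(1/2)k−5/2)(2k^2+24k+54) + (−24k−152)
  2k^2+24k+54 = (−(1/12)k−17/36)(−24k−152) + (−160/9)
  −24k−152 = ((27/20)k+171/20)(−160/9) + (0)
The last nonzero remainder is the constant −160/9, so the polynomials are coprime and gcd = 1.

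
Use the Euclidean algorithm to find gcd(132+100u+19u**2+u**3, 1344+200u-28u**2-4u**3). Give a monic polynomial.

6+u

Repeated division with remainder:
  u**3+19u**2+100u+132 = (-1/4)(-4u**3-28u**2+200u+1344) + (12u**2+150u+468)
  -4u**3-28u**2+200u+1344 = (-(1/3)u+11/6)(12u**2+150u+468) + (81u+486)
  12u**2+150u+468 = ((4/27)u+26/27)(81u+486) + (0)
Last nonzero remainder: 81u+486. Dividing through by 81 gives the monic gcd u+6.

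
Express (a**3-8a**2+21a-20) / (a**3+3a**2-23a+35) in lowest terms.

(a-4)/(a+7)

Repeated division with remainder:
  a**3-8a**2+21a-20 = (a**3+3a**2-23a+35) + (-11a**2+44a-55)
  a**3+3a**2-23a+35 = (-(1/11)a-7/11)(-11a**2+44a-55) + (0)
Last nonzero remainder: -11a**2+44a-55. Dividing through by -11 gives the monic gcd a**2-4a+5.
Cancel a**2-4a+5 from numerator and denominator to get the reduced form.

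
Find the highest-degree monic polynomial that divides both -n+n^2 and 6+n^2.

Apply the Euclidean algorithm:
  n^2-n = (n^2+6) + (-n-6)
  n^2+6 = (-n+6)(-n-6) + (42)
  -n-6 = (-(1/42)n-1/7)(42) + (0)
The last nonzero remainder is the constant 42, so the polynomials are coprime and gcd = 1.

1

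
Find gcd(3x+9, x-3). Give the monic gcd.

Apply the Euclidean algorithm:
  3x+9 = (3)(x-3) + (18)
  x-3 = ((1/18)x-1/6)(18) + (0)
The last nonzero remainder is the constant 18, so the polynomials are coprime and gcd = 1.

1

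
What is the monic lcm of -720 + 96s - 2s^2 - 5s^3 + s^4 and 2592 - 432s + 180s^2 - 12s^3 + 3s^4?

Euclidean algorithm in ℚ[s]:
  s^4 - 5s^3 - 2s^2 + 96s - 720 = (1/3)(3s^4 - 12s^3 + 180s^2 - 432s + 2592) + (-s^3 - 62s^2 + 240s - 1584)
  3s^4 - 12s^3 + 180s^2 - 432s + 2592 = (-3s + 198)(-s^3 - 62s^2 + 240s - 1584) + (13176s^2 - 52704s + 316224)
  -s^3 - 62s^2 + 240s - 1584 = (-(1/13176)s - 11/2196)(13176s^2 - 52704s + 316224) + (0)
Last nonzero remainder: 13176s^2 - 52704s + 316224. Dividing through by 13176 gives the monic gcd s^2 - 4s + 24.
Then lcm(f, g) = f·g / gcd(f, g); expanding and making the result monic gives the answer.

-25920 + 3456s - 792s^2 - 84s^3 + 34s^4 - 5s^5 + s^6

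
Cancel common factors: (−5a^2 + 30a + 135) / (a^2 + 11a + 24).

(−5a + 45)/(a + 8)

Apply the Euclidean algorithm:
  −5a^2 + 30a + 135 = (−5)(a^2 + 11a + 24) + (85a + 255)
  a^2 + 11a + 24 = ((1/85)a + 8/85)(85a + 255) + (0)
Last nonzero remainder: 85a + 255. Dividing through by 85 gives the monic gcd a + 3.
Cancel a + 3 from numerator and denominator to get the reduced form.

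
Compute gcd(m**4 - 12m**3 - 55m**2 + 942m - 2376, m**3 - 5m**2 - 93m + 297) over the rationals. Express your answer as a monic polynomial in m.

By polynomial division,
  m**4 - 12m**3 - 55m**2 + 942m - 2376 = (m - 7)(m**3 - 5m**2 - 93m + 297) + (3m**2 - 6m - 297)
  m**3 - 5m**2 - 93m + 297 = ((1/3)m - 1)(3m**2 - 6m - 297) + (0)
Last nonzero remainder: 3m**2 - 6m - 297. Dividing through by 3 gives the monic gcd m**2 - 2m - 99.

m**2 - 2m - 99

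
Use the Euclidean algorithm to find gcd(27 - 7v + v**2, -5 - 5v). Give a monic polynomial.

By polynomial division,
  v**2 - 7v + 27 = (-(1/5)v + 8/5)(-5v - 5) + (35)
  -5v - 5 = (-(1/7)v - 1/7)(35) + (0)
The last nonzero remainder is the constant 35, so the polynomials are coprime and gcd = 1.

1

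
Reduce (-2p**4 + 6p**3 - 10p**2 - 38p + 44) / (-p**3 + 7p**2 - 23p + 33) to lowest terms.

(2p**2 + 2p - 4)/(p - 3)

Repeated division with remainder:
  -2p**4 + 6p**3 - 10p**2 - 38p + 44 = (2p + 8)(-p**3 + 7p**2 - 23p + 33) + (-20p**2 + 80p - 220)
  -p**3 + 7p**2 - 23p + 33 = ((1/20)p - 3/20)(-20p**2 + 80p - 220) + (0)
Last nonzero remainder: -20p**2 + 80p - 220. Dividing through by -20 gives the monic gcd p**2 - 4p + 11.
Cancel p**2 - 4p + 11 from numerator and denominator to get the reduced form.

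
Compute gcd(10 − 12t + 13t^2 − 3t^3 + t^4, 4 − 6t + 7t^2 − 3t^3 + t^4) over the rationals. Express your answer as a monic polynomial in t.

1 − t + t^2

By polynomial division,
  t^4 − 3t^3 + 13t^2 − 12t + 10 = (t^4 − 3t^3 + 7t^2 − 6t + 4) + (6t^2 − 6t + 6)
  t^4 − 3t^3 + 7t^2 − 6t + 4 = ((1/6)t^2 − (1/3)t + 2/3)(6t^2 − 6t + 6) + (0)
Last nonzero remainder: 6t^2 − 6t + 6. Dividing through by 6 gives the monic gcd t^2 − t + 1.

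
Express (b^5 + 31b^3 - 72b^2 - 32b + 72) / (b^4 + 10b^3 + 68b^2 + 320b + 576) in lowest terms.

(b^3 - 2b^2 - b + 2)/(b^2 + 8b + 16)

Euclidean algorithm in ℚ[b]:
  b^5 + 31b^3 - 72b^2 - 32b + 72 = (b - 10)(b^4 + 10b^3 + 68b^2 + 320b + 576) + (63b^3 + 288b^2 + 2592b + 5832)
  b^4 + 10b^3 + 68b^2 + 320b + 576 = ((1/63)b + 38/441)(63b^3 + 288b^2 + 2592b + 5832) + ((100/49)b^2 + (200/49)b + 3600/49)
  63b^3 + 288b^2 + 2592b + 5832 = ((3087/100)b + 3969/50)((100/49)b^2 + (200/49)b + 3600/49) + (0)
Last nonzero remainder: (100/49)b^2 + (200/49)b + 3600/49. Dividing through by 100/49 gives the monic gcd b^2 + 2b + 36.
Cancel b^2 + 2b + 36 from numerator and denominator to get the reduced form.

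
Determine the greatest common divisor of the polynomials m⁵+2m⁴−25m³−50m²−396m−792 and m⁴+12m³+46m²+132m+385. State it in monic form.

By polynomial division,
  m⁵+2m⁴−25m³−50m²−396m−792 = (m−10)(m⁴+12m³+46m²+132m+385) + (49m³+278m²+539m+3058)
  m⁴+12m³+46m²+132m+385 = ((1/49)m+310/2401)(49m³+278m²+539m+3058) + (−(2145/2401)m²−23595/2401)
  49m³+278m²+539m+3058 = (−(117649/2145)m−667478/2145)(−(2145/2401)m²−23595/2401) + (0)
Last nonzero remainder: −(2145/2401)m²−23595/2401. Dividing through by −2145/2401 gives the monic gcd m²+11.

m²+11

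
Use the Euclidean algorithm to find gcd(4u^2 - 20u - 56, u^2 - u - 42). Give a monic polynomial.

u - 7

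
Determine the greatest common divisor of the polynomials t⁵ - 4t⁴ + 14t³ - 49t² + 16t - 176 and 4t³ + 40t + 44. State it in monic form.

By polynomial division,
  t⁵ - 4t⁴ + 14t³ - 49t² + 16t - 176 = ((1/4)t² - t + 1)(4t³ + 40t + 44) + (-20t² + 20t - 220)
  4t³ + 40t + 44 = (-(1/5)t - 1/5)(-20t² + 20t - 220) + (0)
Last nonzero remainder: -20t² + 20t - 220. Dividing through by -20 gives the monic gcd t² - t + 11.

t² - t + 11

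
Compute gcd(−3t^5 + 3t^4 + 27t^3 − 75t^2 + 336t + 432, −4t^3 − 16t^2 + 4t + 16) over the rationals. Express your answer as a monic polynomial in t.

Euclidean algorithm in ℚ[t]:
  −3t^5 + 3t^4 + 27t^3 − 75t^2 + 336t + 432 = ((3/4)t^2 − (15/4)t + 9)(−4t^3 − 16t^2 + 4t + 16) + (72t^2 + 360t + 288)
  −4t^3 − 16t^2 + 4t + 16 = (−(1/18)t + 1/18)(72t^2 + 360t + 288) + (0)
Last nonzero remainder: 72t^2 + 360t + 288. Dividing through by 72 gives the monic gcd t^2 + 5t + 4.

t^2 + 5t + 4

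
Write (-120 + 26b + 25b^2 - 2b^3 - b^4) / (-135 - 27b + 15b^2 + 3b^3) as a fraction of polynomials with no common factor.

(-8 + 6b - b^2)/(-9 + 3b)

Euclidean algorithm in ℚ[b]:
  -b^4 - 2b^3 + 25b^2 + 26b - 120 = (-(1/3)b + 1)(3b^3 + 15b^2 - 27b - 135) + (b^2 + 8b + 15)
  3b^3 + 15b^2 - 27b - 135 = (3b - 9)(b^2 + 8b + 15) + (0)
The last nonzero remainder b^2 + 8b + 15 is already monic.
Cancel b^2 + 8b + 15 from numerator and denominator to get the reduced form.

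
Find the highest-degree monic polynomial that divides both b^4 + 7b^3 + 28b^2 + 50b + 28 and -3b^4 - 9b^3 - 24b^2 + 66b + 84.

Repeated division with remainder:
  b^4 + 7b^3 + 28b^2 + 50b + 28 = (-1/3)(-3b^4 - 9b^3 - 24b^2 + 66b + 84) + (4b^3 + 20b^2 + 72b + 56)
  -3b^4 - 9b^3 - 24b^2 + 66b + 84 = (-(3/4)b + 3/2)(4b^3 + 20b^2 + 72b + 56) + (0)
Last nonzero remainder: 4b^3 + 20b^2 + 72b + 56. Dividing through by 4 gives the monic gcd b^3 + 5b^2 + 18b + 14.

b^3 + 5b^2 + 18b + 14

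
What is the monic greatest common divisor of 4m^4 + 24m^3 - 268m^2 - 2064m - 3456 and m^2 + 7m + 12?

Repeated division with remainder:
  4m^4 + 24m^3 - 268m^2 - 2064m - 3456 = (4m^2 - 4m - 288)(m^2 + 7m + 12) + (0)
The last nonzero remainder m^2 + 7m + 12 is already monic.

m^2 + 7m + 12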